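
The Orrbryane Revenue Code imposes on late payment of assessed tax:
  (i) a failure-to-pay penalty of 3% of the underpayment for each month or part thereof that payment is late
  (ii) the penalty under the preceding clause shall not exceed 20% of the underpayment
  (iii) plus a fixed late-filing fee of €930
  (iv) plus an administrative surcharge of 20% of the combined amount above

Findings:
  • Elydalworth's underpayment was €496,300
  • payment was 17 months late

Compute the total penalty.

€120,228

Accrued rate: 3% × 17 = 51%, capped at 20% → 20%
Failure-to-pay penalty: 20% of €496,300 = €99,260
Penalty before surcharge: €99,260 + €930 = €100,190
Administrative surcharge: 20% of €100,190 = €20,038
Total penalty: €100,190 + €20,038 = €120,228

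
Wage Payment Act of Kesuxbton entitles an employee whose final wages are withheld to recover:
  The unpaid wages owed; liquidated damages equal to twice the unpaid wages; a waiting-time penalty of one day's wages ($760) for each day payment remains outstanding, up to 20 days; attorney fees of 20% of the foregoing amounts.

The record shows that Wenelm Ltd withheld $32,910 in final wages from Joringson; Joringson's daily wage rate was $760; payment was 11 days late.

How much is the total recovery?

Doubled: 2 × $32,910 = $65,820
Penalty days: min(11, 20) = 11
Waiting-time penalty: 11 × $760 = $8,360
Subtotal: $32,910 + $65,820 + $8,360 = $107,090
Attorney fees: 20% of $107,090 = $21,418
Total award: $107,090 + $21,418 = $128,508

$128,508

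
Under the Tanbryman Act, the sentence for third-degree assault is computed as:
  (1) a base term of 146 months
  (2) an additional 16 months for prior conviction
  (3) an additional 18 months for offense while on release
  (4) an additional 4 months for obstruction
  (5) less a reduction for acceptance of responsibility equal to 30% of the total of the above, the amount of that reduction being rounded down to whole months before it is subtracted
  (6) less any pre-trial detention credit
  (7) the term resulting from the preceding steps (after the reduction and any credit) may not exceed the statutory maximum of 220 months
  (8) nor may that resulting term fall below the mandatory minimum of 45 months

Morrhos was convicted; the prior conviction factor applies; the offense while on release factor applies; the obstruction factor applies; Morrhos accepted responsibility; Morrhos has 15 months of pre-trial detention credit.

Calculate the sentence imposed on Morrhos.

114 months

Prior conviction enhancement: +16 months
Offense while on release enhancement: +18 months
Obstruction enhancement: +4 months
Adjusted term: 146 months + 16 months + 18 months + 4 months = 184 months
Acceptance of responsibility reduction: 30% of 184 months = 55 months (rounded down)
After reduction: 184 − 55 = 129 months
Less pre-trial detention credit: 129 months − 15 months = 114 months
Cap at 220 months: 114 months is within the cap, no reduction.
Minimum 45 months: 114 months meets the minimum, no increase.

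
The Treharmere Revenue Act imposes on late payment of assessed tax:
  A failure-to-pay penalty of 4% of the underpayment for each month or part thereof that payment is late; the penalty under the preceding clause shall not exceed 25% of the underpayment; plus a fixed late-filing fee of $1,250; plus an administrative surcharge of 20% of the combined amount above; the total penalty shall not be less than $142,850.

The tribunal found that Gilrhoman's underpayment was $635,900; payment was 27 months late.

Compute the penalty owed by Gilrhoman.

Accrued rate: 4% × 27 = 108%, capped at 25% → 25%
Failure-to-pay penalty: 25% of $635,900 = $158,975
Penalty before surcharge: $158,975 + $1,250 = $160,225
Administrative surcharge: 20% of $160,225 = $32,045
Total penalty: $160,225 + $32,045 = $192,270
Minimum $142,850: $192,270 meets the minimum, no increase.

$192,270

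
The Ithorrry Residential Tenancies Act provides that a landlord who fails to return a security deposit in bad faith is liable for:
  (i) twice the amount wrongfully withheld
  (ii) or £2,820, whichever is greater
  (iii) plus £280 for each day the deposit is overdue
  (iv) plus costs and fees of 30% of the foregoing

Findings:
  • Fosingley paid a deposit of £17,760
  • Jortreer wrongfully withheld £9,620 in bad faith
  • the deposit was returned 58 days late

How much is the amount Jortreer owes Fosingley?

Doubled: 2 × £9,620 = £19,240
Minimum £2,820: £19,240 meets the minimum, no increase.
Late-return penalty: 58 × £280 = £16,240
Damages plus late penalty: £19,240 + £16,240 = £35,480
Costs and fees: 30% of £35,480 = £10,644
Total recovery: £35,480 + £10,644 = £46,124

£46,124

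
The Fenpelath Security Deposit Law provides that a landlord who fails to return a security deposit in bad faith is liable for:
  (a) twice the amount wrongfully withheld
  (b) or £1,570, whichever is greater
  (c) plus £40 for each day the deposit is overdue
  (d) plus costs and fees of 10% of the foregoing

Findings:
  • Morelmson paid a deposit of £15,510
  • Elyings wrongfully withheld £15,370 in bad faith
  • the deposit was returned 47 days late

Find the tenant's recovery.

£35,882

Doubled: 2 × £15,370 = £30,740
Minimum £1,570: £30,740 meets the minimum, no increase.
Late-return penalty: 47 × £40 = £1,880
Damages plus late penalty: £30,740 + £1,880 = £32,620
Costs and fees: 10% of £32,620 = £3,262
Total recovery: £32,620 + £3,262 = £35,882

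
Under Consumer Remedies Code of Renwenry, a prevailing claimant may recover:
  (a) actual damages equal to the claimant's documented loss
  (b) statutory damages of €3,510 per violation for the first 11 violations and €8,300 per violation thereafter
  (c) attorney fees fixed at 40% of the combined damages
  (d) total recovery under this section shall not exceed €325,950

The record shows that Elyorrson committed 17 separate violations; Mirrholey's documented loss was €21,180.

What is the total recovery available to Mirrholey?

First 11 violations: 11 × €3,510 = €38,610
Remaining violations: (17 − 11) × €8,300 = €49,800
Statutory damages: €38,610 + €49,800 = €88,410
Combined damages: €21,180 + €88,410 = €109,590
Attorney fees: 40% of €109,590 = €43,836
Total before cap: €109,590 + €43,836 = €153,426
Cap at €325,950: €153,426 is within the cap, no reduction.

€153,426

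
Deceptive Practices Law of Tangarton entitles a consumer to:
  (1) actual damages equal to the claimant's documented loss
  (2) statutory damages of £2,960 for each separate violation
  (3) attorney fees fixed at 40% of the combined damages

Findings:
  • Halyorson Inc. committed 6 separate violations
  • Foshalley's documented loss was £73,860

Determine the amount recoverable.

Statutory damages: 6 × £2,960 = £17,760
Combined damages: £73,860 + £17,760 = £91,620
Attorney fees: 40% of £91,620 = £36,648
Total recovery: £91,620 + £36,648 = £128,268

£128,268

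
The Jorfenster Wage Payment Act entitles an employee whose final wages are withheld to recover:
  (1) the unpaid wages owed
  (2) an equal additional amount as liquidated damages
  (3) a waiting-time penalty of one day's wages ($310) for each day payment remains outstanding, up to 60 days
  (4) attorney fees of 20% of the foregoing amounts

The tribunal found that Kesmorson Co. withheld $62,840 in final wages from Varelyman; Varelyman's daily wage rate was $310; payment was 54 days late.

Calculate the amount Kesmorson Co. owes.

Liquidated damages (equal amount): $62,840
Penalty days: min(54, 60) = 54
Waiting-time penalty: 54 × $310 = $16,740
Subtotal: $62,840 + $62,840 + $16,740 = $142,420
Attorney fees: 20% of $142,420 = $28,484
Total award: $142,420 + $28,484 = $170,904

$170,904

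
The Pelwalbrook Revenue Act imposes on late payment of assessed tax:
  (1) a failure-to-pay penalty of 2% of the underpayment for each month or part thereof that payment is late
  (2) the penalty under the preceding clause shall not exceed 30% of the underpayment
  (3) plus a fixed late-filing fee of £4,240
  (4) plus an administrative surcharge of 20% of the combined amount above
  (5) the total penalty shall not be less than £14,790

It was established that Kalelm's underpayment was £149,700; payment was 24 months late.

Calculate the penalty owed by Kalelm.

Accrued rate: 2% × 24 = 48%, capped at 30% → 30%
Failure-to-pay penalty: 30% of £149,700 = £44,910
Penalty before surcharge: £44,910 + £4,240 = £49,150
Administrative surcharge: 20% of £49,150 = £9,830
Total penalty: £49,150 + £9,830 = £58,980
Minimum £14,790: £58,980 meets the minimum, no increase.

£58,980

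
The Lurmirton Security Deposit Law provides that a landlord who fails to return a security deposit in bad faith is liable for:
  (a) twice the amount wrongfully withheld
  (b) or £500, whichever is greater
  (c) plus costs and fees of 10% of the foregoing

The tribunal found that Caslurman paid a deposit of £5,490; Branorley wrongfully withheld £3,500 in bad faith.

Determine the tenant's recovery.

£7,700

Doubled: 2 × £3,500 = £7,000
Minimum £500: £7,000 meets the minimum, no increase.
Costs and fees: 10% of £7,000 = £700
Total recovery: £7,000 + £700 = £7,700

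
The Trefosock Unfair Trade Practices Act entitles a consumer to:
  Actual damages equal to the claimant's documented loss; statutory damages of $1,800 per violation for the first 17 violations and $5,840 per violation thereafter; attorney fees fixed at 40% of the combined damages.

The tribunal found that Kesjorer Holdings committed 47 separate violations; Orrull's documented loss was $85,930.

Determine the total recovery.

$408,422

First 17 violations: 17 × $1,800 = $30,600
Remaining violations: (47 − 17) × $5,840 = $175,200
Statutory damages: $30,600 + $175,200 = $205,800
Combined damages: $85,930 + $205,800 = $291,730
Attorney fees: 40% of $291,730 = $116,692
Total recovery: $291,730 + $116,692 = $408,422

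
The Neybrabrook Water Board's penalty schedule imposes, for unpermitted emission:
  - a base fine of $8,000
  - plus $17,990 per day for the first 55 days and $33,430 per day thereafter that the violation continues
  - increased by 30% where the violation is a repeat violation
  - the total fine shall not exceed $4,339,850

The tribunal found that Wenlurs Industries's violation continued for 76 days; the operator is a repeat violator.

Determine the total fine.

$2,209,324

First 55 days: 55 × $17,990 = $989,450
Remaining days: (76 − 55) × $33,430 = $702,030
Per-day component: $989,450 + $702,030 = $1,691,480
Base plus per-day: $8,000 + $1,691,480 = $1,699,480
Enhancement: 30% of $1,699,480 = $509,844
Enhanced fine: $1,699,480 + $509,844 = $2,209,324
Cap at $4,339,850: $2,209,324 is within the cap, no reduction.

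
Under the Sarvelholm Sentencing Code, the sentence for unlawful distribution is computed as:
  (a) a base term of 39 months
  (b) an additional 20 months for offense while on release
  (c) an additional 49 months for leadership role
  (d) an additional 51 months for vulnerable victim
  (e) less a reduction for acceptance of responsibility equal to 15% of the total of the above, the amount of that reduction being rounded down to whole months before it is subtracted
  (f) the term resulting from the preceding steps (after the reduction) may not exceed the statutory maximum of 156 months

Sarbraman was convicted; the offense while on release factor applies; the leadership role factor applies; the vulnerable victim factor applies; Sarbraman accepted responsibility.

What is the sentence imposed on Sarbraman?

136 months

Offense while on release enhancement: +20 months
Leadership role enhancement: +49 months
Vulnerable victim enhancement: +51 months
Adjusted term: 39 months + 20 months + 49 months + 51 months = 159 months
Acceptance of responsibility reduction: 15% of 159 months = 23 months (rounded down)
After reduction: 159 − 23 = 136 months
Cap at 156 months: 136 months is within the cap, no reduction.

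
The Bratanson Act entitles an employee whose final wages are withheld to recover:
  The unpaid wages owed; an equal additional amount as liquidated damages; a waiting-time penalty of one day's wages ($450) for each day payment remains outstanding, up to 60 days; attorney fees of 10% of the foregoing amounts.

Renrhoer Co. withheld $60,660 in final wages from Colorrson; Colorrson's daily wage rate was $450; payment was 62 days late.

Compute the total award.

Liquidated damages (equal amount): $60,660
Penalty days: min(62, 60) = 60
Waiting-time penalty: 60 × $450 = $27,000
Subtotal: $60,660 + $60,660 + $27,000 = $148,320
Attorney fees: 10% of $148,320 = $14,832
Total award: $148,320 + $14,832 = $163,152

$163,152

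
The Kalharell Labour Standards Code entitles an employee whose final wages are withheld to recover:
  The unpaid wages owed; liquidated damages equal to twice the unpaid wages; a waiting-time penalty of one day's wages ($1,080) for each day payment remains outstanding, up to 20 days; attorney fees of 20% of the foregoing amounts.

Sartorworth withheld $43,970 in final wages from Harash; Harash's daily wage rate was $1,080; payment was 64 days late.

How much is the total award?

Doubled: 2 × $43,970 = $87,940
Penalty days: min(64, 20) = 20
Waiting-time penalty: 20 × $1,080 = $21,600
Subtotal: $43,970 + $87,940 + $21,600 = $153,510
Attorney fees: 20% of $153,510 = $30,702
Total award: $153,510 + $30,702 = $184,212

Total award: $184,212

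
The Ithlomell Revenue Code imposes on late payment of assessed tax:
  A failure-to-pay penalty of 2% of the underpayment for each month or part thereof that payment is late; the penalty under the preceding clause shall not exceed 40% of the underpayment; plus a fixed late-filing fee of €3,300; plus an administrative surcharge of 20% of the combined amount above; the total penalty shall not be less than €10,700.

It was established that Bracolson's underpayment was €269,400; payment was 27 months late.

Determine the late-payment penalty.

Penalty: €133,272

Accrued rate: 2% × 27 = 54%, capped at 40% → 40%
Failure-to-pay penalty: 40% of €269,400 = €107,760
Penalty before surcharge: €107,760 + €3,300 = €111,060
Administrative surcharge: 20% of €111,060 = €22,212
Total penalty: €111,060 + €22,212 = €133,272
Minimum €10,700: €133,272 meets the minimum, no increase.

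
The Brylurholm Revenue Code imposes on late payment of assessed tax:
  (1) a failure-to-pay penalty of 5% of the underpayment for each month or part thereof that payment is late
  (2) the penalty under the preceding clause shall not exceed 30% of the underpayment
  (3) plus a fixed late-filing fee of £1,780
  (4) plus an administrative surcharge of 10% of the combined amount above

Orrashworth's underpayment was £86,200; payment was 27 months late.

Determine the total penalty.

Accrued rate: 5% × 27 = 135%, capped at 30% → 30%
Failure-to-pay penalty: 30% of £86,200 = £25,860
Penalty before surcharge: £25,860 + £1,780 = £27,640
Administrative surcharge: 10% of £27,640 = £2,764
Total penalty: £27,640 + £2,764 = £30,404

Penalty: £30,404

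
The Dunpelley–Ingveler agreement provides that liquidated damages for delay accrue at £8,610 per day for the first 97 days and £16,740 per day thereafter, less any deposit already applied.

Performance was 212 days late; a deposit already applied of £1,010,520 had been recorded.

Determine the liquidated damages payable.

£1,749,750

First 97 days: 97 × £8,610 = £835,170
Remaining days: (212 − 97) × £16,740 = £1,925,100
Accrued per-day damages: £835,170 + £1,925,100 = £2,760,270
Less deposit already applied: £2,760,270 − £1,010,520 = £1,749,750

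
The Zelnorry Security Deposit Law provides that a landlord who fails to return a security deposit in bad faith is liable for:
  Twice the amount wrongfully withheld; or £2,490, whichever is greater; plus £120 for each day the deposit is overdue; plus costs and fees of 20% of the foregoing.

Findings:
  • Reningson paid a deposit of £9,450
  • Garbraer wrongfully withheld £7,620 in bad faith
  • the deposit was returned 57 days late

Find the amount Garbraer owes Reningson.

Doubled: 2 × £7,620 = £15,240
Minimum £2,490: £15,240 meets the minimum, no increase.
Late-return penalty: 57 × £120 = £6,840
Damages plus late penalty: £15,240 + £6,840 = £22,080
Costs and fees: 20% of £22,080 = £4,416
Total recovery: £22,080 + £4,416 = £26,496

£26,496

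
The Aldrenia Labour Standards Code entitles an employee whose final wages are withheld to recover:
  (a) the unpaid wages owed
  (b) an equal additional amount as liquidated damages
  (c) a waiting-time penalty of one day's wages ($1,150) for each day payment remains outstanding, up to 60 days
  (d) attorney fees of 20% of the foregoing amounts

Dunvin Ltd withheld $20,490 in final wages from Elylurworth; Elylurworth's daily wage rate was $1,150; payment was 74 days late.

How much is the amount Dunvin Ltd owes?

Liquidated damages (equal amount): $20,490
Penalty days: min(74, 60) = 60
Waiting-time penalty: 60 × $1,150 = $69,000
Subtotal: $20,490 + $20,490 + $69,000 = $109,980
Attorney fees: 20% of $109,980 = $21,996
Total award: $109,980 + $21,996 = $131,976

$131,976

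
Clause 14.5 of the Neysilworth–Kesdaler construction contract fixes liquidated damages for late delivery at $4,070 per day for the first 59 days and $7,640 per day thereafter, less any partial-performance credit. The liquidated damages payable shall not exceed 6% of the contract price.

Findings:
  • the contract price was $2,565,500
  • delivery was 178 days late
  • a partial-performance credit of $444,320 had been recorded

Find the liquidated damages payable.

First 59 days: 59 × $4,070 = $240,130
Remaining days: (178 − 59) × $7,640 = $909,160
Accrued per-day damages: $240,130 + $909,160 = $1,149,290
Less partial-performance credit: $1,149,290 − $444,320 = $704,970
Cap: 6% of $2,565,500 = $153,930
Cap at $153,930: $704,970 exceeds the cap → $153,930

Liquidated damages: $153,930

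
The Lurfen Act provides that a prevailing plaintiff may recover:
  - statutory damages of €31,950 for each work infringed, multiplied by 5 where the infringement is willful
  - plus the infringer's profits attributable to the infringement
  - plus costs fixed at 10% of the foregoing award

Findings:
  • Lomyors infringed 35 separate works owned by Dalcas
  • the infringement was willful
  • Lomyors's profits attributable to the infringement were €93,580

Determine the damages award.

€6,253,313

Statutory damages: 35 × €31,950 = €1,118,250
Multiplied by 5: 5 × €1,118,250 = €5,591,250
Combined award: €5,591,250 + €93,580 = €5,684,830
Costs: 10% of €5,684,830 = €568,483
Award plus costs: €5,684,830 + €568,483 = €6,253,313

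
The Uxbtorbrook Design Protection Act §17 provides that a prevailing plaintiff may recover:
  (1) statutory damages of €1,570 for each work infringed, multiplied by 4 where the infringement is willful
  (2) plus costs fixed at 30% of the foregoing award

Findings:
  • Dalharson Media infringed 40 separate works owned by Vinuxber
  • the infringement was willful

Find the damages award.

Statutory damages: 40 × €1,570 = €62,800
Multiplied by 4: 4 × €62,800 = €251,200
Costs: 30% of €251,200 = €75,360
Award plus costs: €251,200 + €75,360 = €326,560

Award: €326,560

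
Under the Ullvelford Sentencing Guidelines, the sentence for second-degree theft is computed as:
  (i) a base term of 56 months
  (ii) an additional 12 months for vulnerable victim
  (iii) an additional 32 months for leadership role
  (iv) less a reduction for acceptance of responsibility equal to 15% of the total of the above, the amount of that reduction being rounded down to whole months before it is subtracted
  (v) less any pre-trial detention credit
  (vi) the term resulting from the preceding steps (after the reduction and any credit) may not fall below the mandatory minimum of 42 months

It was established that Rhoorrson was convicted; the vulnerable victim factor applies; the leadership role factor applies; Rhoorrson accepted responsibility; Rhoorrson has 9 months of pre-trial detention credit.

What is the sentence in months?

Vulnerable victim enhancement: +12 months
Leadership role enhancement: +32 months
Adjusted term: 56 months + 12 months + 32 months = 100 months
Acceptance of responsibility reduction: 15% of 100 months = 15 months (rounded down)
After reduction: 100 − 15 = 85 months
Less pre-trial detention credit: 85 months − 9 months = 76 months
Minimum 42 months: 76 months meets the minimum, no increase.

Sentence: 76 months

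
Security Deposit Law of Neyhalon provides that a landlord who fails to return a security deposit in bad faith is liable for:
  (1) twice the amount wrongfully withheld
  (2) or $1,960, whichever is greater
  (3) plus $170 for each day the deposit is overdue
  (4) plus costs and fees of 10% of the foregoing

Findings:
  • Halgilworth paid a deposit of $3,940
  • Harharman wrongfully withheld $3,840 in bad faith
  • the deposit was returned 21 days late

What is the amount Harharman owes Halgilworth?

$12,375

Doubled: 2 × $3,840 = $7,680
Minimum $1,960: $7,680 meets the minimum, no increase.
Late-return penalty: 21 × $170 = $3,570
Damages plus late penalty: $7,680 + $3,570 = $11,250
Costs and fees: 10% of $11,250 = $1,125
Total recovery: $11,250 + $1,125 = $12,375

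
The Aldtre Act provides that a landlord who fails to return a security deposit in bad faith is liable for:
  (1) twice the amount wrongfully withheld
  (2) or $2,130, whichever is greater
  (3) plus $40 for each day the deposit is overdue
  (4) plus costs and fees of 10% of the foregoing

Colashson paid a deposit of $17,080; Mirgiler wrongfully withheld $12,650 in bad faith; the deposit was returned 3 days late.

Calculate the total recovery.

Recovery: $27,962

Doubled: 2 × $12,650 = $25,300
Minimum $2,130: $25,300 meets the minimum, no increase.
Late-return penalty: 3 × $40 = $120
Damages plus late penalty: $25,300 + $120 = $25,420
Costs and fees: 10% of $25,420 = $2,542
Total recovery: $25,420 + $2,542 = $27,962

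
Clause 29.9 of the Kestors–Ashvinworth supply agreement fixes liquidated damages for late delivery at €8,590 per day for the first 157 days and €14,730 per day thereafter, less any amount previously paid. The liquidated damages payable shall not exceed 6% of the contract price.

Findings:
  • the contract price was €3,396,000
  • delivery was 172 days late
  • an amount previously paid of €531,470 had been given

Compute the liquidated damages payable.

Liquidated damages: €203,760

First 157 days: 157 × €8,590 = €1,348,630
Remaining days: (172 − 157) × €14,730 = €220,950
Accrued per-day damages: €1,348,630 + €220,950 = €1,569,580
Less amount previously paid: €1,569,580 − €531,470 = €1,038,110
Cap: 6% of €3,396,000 = €203,760
Cap at €203,760: €1,038,110 exceeds the cap → €203,760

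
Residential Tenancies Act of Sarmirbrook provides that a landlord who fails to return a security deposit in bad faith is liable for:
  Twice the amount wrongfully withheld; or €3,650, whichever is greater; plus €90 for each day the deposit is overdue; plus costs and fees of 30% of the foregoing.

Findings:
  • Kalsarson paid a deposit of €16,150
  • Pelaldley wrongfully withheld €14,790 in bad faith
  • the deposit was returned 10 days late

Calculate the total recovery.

Doubled: 2 × €14,790 = €29,580
Minimum €3,650: €29,580 meets the minimum, no increase.
Late-return penalty: 10 × €90 = €900
Damages plus late penalty: €29,580 + €900 = €30,480
Costs and fees: 30% of €30,480 = €9,144
Total recovery: €30,480 + €9,144 = €39,624

€39,624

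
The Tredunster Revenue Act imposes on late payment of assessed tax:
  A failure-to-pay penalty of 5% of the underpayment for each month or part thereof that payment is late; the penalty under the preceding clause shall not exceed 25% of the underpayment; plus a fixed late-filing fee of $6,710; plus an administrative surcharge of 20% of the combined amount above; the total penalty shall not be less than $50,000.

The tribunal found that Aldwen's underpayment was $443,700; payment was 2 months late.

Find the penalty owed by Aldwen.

$61,296

Accrued rate: 5% × 2 = 10%, capped at 25% → 10%
Failure-to-pay penalty: 10% of $443,700 = $44,370
Penalty before surcharge: $44,370 + $6,710 = $51,080
Administrative surcharge: 20% of $51,080 = $10,216
Total penalty: $51,080 + $10,216 = $61,296
Minimum $50,000: $61,296 meets the minimum, no increase.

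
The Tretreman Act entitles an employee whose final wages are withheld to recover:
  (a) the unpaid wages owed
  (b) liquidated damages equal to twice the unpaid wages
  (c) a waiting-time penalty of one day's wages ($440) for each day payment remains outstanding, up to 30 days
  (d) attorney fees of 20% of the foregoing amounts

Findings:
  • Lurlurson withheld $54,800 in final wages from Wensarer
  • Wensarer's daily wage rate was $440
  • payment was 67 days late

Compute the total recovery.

$213,120

Doubled: 2 × $54,800 = $109,600
Penalty days: min(67, 30) = 30
Waiting-time penalty: 30 × $440 = $13,200
Subtotal: $54,800 + $109,600 + $13,200 = $177,600
Attorney fees: 20% of $177,600 = $35,520
Total award: $177,600 + $35,520 = $213,120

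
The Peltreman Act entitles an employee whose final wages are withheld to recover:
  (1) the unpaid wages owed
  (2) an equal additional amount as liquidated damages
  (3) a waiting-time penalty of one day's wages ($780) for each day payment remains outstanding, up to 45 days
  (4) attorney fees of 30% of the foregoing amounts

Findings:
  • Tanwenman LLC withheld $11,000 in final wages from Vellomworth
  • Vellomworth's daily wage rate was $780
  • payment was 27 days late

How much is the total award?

Total award: $55,978

Liquidated damages (equal amount): $11,000
Penalty days: min(27, 45) = 27
Waiting-time penalty: 27 × $780 = $21,060
Subtotal: $11,000 + $11,000 + $21,060 = $43,060
Attorney fees: 30% of $43,060 = $12,918
Total award: $43,060 + $12,918 = $55,978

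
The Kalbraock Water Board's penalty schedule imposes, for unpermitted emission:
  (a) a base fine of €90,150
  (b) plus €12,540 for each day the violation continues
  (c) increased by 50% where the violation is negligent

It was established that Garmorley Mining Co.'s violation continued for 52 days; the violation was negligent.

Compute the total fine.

Per-day component: 52 × €12,540 = €652,080
Base plus per-day: €90,150 + €652,080 = €742,230
Enhancement: 50% of €742,230 = €371,115
Enhanced fine: €742,230 + €371,115 = €1,113,345

€1,113,345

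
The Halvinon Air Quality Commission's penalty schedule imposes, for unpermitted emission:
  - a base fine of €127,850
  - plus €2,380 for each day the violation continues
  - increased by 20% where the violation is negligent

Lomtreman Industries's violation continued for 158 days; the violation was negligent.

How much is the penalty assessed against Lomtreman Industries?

Per-day component: 158 × €2,380 = €376,040
Base plus per-day: €127,850 + €376,040 = €503,890
Enhancement: 20% of €503,890 = €100,778
Enhanced fine: €503,890 + €100,778 = €604,668

€604,668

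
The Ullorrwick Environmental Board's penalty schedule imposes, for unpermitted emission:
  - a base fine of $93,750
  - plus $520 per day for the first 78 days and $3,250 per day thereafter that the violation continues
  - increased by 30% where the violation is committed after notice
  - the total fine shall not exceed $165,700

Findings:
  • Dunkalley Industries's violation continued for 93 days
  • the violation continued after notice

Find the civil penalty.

Civil penalty: $165,700

First 78 days: 78 × $520 = $40,560
Remaining days: (93 − 78) × $3,250 = $48,750
Per-day component: $40,560 + $48,750 = $89,310
Base plus per-day: $93,750 + $89,310 = $183,060
Enhancement: 30% of $183,060 = $54,918
Enhanced fine: $183,060 + $54,918 = $237,978
Cap at $165,700: $237,978 exceeds the cap → $165,700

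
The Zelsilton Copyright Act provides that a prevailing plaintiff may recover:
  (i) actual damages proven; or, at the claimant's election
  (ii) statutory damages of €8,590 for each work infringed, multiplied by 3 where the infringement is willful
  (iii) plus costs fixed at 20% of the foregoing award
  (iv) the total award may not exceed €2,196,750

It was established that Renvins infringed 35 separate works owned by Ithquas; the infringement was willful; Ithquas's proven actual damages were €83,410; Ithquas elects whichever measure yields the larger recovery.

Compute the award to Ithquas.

Statutory damages: 35 × €8,590 = €300,650
Trebled: 3 × €300,650 = €901,950
Greater of actual damages (€83,410) or enhanced statutory damages (€901,950): €901,950
Costs: 20% of €901,950 = €180,390
Award plus costs: €901,950 + €180,390 = €1,082,340
Cap at €2,196,750: €1,082,340 is within the cap, no reduction.

€1,082,340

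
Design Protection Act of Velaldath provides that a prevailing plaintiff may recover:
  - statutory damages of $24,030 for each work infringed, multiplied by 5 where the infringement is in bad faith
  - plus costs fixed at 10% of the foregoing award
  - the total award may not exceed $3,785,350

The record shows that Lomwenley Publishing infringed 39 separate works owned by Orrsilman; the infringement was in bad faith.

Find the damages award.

Statutory damages: 39 × $24,030 = $937,170
Multiplied by 5: 5 × $937,170 = $4,685,850
Costs: 10% of $4,685,850 = $468,585
Award plus costs: $4,685,850 + $468,585 = $5,154,435
Cap at $3,785,350: $5,154,435 exceeds the cap → $3,785,350

$3,785,350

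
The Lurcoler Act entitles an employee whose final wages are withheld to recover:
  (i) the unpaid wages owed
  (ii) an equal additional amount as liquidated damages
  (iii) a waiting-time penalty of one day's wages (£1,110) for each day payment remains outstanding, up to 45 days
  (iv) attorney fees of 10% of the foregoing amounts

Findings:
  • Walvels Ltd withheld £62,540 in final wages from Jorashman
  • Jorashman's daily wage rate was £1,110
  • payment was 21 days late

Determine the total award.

Liquidated damages (equal amount): £62,540
Penalty days: min(21, 45) = 21
Waiting-time penalty: 21 × £1,110 = £23,310
Subtotal: £62,540 + £62,540 + £23,310 = £148,390
Attorney fees: 10% of £148,390 = £14,839
Total award: £148,390 + £14,839 = £163,229

£163,229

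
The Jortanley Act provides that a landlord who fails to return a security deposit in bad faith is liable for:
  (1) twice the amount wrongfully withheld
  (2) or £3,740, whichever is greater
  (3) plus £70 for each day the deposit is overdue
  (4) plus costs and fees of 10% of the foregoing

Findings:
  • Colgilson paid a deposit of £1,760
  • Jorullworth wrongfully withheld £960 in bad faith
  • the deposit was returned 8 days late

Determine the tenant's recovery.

£4,730

Doubled: 2 × £960 = £1,920
Minimum £3,740: £1,920 is below the minimum → £3,740
Late-return penalty: 8 × £70 = £560
Damages plus late penalty: £3,740 + £560 = £4,300
Costs and fees: 10% of £4,300 = £430
Total recovery: £4,300 + £430 = £4,730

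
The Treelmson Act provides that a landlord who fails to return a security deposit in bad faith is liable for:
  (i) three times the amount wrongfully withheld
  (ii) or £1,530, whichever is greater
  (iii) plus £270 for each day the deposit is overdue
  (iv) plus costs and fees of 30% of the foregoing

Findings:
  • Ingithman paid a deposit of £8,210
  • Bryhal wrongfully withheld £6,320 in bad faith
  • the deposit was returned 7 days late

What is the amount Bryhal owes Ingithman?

Trebled: 3 × £6,320 = £18,960
Minimum £1,530: £18,960 meets the minimum, no increase.
Late-return penalty: 7 × £270 = £1,890
Damages plus late penalty: £18,960 + £1,890 = £20,850
Costs and fees: 30% of £20,850 = £6,255
Total recovery: £20,850 + £6,255 = £27,105

£27,105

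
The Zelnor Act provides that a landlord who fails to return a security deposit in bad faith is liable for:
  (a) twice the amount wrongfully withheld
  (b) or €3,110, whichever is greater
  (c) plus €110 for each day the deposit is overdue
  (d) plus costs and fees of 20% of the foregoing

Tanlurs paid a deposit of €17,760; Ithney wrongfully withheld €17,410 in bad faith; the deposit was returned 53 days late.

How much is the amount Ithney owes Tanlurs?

Doubled: 2 × €17,410 = €34,820
Minimum €3,110: €34,820 meets the minimum, no increase.
Late-return penalty: 53 × €110 = €5,830
Damages plus late penalty: €34,820 + €5,830 = €40,650
Costs and fees: 20% of €40,650 = €8,130
Total recovery: €40,650 + €8,130 = €48,780

€48,780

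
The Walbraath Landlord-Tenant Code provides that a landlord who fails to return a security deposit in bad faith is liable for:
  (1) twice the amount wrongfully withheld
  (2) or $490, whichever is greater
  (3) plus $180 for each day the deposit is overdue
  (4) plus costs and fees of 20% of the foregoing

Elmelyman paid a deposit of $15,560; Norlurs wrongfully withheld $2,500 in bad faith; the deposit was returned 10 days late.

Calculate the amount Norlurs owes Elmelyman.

Recovery: $8,160

Doubled: 2 × $2,500 = $5,000
Minimum $490: $5,000 meets the minimum, no increase.
Late-return penalty: 10 × $180 = $1,800
Damages plus late penalty: $5,000 + $1,800 = $6,800
Costs and fees: 20% of $6,800 = $1,360
Total recovery: $6,800 + $1,360 = $8,160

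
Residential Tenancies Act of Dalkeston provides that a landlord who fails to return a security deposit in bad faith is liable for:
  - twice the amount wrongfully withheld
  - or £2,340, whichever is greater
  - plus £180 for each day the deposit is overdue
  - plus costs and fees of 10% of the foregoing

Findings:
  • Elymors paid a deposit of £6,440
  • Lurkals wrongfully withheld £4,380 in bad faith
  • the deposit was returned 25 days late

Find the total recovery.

£14,586

Doubled: 2 × £4,380 = £8,760
Minimum £2,340: £8,760 meets the minimum, no increase.
Late-return penalty: 25 × £180 = £4,500
Damages plus late penalty: £8,760 + £4,500 = £13,260
Costs and fees: 10% of £13,260 = £1,326
Total recovery: £13,260 + £1,326 = £14,586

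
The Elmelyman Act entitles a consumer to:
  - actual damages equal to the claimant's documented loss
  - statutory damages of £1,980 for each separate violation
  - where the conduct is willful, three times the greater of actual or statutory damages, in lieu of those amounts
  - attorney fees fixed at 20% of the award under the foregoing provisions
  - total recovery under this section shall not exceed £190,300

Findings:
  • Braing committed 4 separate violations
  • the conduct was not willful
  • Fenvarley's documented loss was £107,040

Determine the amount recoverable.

Statutory damages: 4 × £1,980 = £7,920
Conduct not willful: the in-lieu enhancement does not apply.
Actual plus statutory damages: £107,040 + £7,920 = £114,960
Attorney fees: 20% of £114,960 = £22,992
Total before cap: £114,960 + £22,992 = £137,952
Cap at £190,300: £137,952 is within the cap, no reduction.

£137,952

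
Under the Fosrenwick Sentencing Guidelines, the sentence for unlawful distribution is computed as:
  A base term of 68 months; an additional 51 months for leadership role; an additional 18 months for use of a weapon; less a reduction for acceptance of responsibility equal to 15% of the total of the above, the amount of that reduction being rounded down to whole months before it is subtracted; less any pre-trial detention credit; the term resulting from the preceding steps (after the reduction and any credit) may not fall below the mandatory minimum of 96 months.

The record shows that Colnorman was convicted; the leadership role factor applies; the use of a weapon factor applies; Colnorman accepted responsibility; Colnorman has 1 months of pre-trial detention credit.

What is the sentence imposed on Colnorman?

116 months

Leadership role enhancement: +51 months
Use of a weapon enhancement: +18 months
Adjusted term: 68 months + 51 months + 18 months = 137 months
Acceptance of responsibility reduction: 15% of 137 months = 20 months (rounded down)
After reduction: 137 − 20 = 117 months
Less pre-trial detention credit: 117 months − 1 months = 116 months
Minimum 96 months: 116 months meets the minimum, no increase.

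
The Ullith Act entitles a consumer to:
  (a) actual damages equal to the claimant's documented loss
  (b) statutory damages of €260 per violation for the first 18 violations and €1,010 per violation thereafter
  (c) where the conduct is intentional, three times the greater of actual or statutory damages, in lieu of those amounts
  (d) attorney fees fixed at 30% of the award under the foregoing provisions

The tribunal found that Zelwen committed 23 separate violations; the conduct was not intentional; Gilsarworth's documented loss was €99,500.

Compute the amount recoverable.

€141,999

First 18 violations: 18 × €260 = €4,680
Remaining violations: (23 − 18) × €1,010 = €5,050
Statutory damages: €4,680 + €5,050 = €9,730
Conduct not intentional: the in-lieu enhancement does not apply.
Actual plus statutory damages: €99,500 + €9,730 = €109,230
Attorney fees: 30% of €109,230 = €32,769
Total recovery: €109,230 + €32,769 = €141,999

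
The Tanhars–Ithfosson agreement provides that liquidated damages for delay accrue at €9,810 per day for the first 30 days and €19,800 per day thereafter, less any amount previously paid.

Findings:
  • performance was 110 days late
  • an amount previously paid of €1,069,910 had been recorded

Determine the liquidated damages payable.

€808,390

First 30 days: 30 × €9,810 = €294,300
Remaining days: (110 − 30) × €19,800 = €1,584,000
Accrued per-day damages: €294,300 + €1,584,000 = €1,878,300
Less amount previously paid: €1,878,300 − €1,069,910 = €808,390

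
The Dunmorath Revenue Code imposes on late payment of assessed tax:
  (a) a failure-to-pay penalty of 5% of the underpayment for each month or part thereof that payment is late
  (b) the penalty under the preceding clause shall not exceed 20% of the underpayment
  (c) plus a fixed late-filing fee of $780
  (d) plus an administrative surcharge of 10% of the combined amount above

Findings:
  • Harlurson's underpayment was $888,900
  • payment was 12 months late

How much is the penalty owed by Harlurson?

Accrued rate: 5% × 12 = 60%, capped at 20% → 20%
Failure-to-pay penalty: 20% of $888,900 = $177,780
Penalty before surcharge: $177,780 + $780 = $178,560
Administrative surcharge: 10% of $178,560 = $17,856
Total penalty: $178,560 + $17,856 = $196,416

Penalty: $196,416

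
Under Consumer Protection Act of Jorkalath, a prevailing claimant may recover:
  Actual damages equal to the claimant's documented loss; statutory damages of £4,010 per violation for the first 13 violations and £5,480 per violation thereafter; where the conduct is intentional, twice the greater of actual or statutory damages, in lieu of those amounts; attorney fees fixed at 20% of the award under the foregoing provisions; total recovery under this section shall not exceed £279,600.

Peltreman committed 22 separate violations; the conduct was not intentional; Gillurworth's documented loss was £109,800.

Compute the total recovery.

£253,500

First 13 violations: 13 × £4,010 = £52,130
Remaining violations: (22 − 13) × £5,480 = £49,320
Statutory damages: £52,130 + £49,320 = £101,450
Conduct not intentional: the in-lieu enhancement does not apply.
Actual plus statutory damages: £109,800 + £101,450 = £211,250
Attorney fees: 20% of £211,250 = £42,250
Total before cap: £211,250 + £42,250 = £253,500
Cap at £279,600: £253,500 is within the cap, no reduction.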